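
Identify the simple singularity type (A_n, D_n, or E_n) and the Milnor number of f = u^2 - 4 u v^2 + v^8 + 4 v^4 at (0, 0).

Type A_7, Milnor number mu = 7.

The Hessian of f at 0 is [[2, 0], [0, 0]] with rank 1, so corank 1. A Groebner basis of the Jacobian ideal J(f) in C{u,v} is {u^4, u^3*v, -u/2 + v^2}; counting standard monomials gives mu = 7. Corank 1: A-series; mu = 7 gives A_7.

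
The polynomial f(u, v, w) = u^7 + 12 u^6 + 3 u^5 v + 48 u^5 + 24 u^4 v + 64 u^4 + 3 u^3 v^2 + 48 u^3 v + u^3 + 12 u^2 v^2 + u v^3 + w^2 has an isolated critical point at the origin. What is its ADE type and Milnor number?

Type E_7, Milnor number mu = 7.

The Hessian of f at 0 is [[0, 0, 0], [0, 0, 0], [0, 0, 2]] with rank 1, so corank 2. A Groebner basis of the Jacobian ideal J(f) in C{u,v,w} is {3*u^2/16 + v^4 + v^3/16, u^3, u^2*v - u^2/16 - v^3/48, u^2/2 + u*v^2 + v^3/6, w}; counting standard monomials gives mu = 7. Corank 2; j^3 = u^3 is a perfect cube, so E-series; the 4-jet and mu = 7 give E_7.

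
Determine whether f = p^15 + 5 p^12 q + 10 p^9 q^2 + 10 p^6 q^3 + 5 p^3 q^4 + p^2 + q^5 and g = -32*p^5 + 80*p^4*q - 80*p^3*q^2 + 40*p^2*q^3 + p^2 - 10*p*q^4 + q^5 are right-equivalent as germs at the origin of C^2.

Yes.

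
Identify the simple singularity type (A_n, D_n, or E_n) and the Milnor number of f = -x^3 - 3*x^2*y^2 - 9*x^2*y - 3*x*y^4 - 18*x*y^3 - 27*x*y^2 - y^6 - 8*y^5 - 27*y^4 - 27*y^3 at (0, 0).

Type E_{8}, Milnor number mu = 8.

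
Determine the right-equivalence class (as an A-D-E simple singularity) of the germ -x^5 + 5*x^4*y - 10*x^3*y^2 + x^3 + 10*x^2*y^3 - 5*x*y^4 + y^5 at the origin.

The Hessian of f at 0 is [[0, 0], [0, 0]] with rank 0, so corank 2. A Groebner basis of the Jacobian ideal J(f) in C{x,y} is {y^5, x*y^3 - y^4/4, x^2}; counting standard monomials gives mu = 8. Corank 2; j^3 = x^3 is a perfect cube, so E-series; the 5-jet and mu = 8 give E_8.

E8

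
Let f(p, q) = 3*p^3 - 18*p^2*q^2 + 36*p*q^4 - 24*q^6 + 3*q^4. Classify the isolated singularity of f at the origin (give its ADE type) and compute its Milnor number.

Type E_{6}, Milnor number mu = 6.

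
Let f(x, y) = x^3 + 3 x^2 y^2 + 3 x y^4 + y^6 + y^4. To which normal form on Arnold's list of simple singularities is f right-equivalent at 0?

The Hessian of f at 0 is [[0, 0], [0, 0]] with rank 0, so corank 2. A Groebner basis of the Jacobian ideal J(f) in C{x,y} is {x^3, x^2*y, x^2/2 + x*y^2, y^3}; counting standard monomials gives mu = 6. Corank 2; j^3 = x^3 is a perfect cube, so E-series; the 4-jet and mu = 6 give E_6.

E_{6}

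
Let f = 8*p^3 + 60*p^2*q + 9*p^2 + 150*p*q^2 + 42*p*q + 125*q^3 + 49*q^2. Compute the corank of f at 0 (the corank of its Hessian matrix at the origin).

1

Hessian at 0 has rank 1.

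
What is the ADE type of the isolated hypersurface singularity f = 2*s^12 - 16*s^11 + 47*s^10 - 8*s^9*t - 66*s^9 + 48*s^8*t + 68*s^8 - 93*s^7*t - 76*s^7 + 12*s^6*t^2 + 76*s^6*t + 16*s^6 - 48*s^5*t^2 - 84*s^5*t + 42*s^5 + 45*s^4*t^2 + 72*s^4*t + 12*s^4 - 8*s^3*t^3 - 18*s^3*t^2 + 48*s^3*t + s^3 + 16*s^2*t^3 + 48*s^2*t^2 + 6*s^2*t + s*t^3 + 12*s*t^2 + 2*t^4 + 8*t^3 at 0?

E_7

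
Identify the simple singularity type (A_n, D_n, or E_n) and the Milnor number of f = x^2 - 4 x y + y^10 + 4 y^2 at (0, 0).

Type A9, Milnor number mu = 9.

The Hessian of f at 0 is [[2, -4], [-4, 8]] with rank 1, so corank 1. A Groebner basis of the Jacobian ideal J(f) in C{x,y} is {y^9, x - 2*y}; counting standard monomials gives mu = 9. Corank 1: A-series; mu = 9 gives A_9.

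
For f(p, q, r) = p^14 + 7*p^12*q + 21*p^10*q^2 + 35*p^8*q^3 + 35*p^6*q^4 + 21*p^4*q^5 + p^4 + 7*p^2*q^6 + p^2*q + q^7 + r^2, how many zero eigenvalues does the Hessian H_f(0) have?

2

The Hessian at 0 is [[0, 0, 0], [0, 0, 0], [0, 0, 2]] of rank 1; hence corank 2.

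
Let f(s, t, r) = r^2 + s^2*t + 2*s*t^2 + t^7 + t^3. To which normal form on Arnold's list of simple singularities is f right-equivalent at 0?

D8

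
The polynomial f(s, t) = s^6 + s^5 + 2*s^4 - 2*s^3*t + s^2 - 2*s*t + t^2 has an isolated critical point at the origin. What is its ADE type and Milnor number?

The Hessian of f at 0 is [[2, -2], [-2, 2]] with rank 1, so corank 1. A Groebner basis of the Jacobian ideal J(f) in C{s,t} is {s + t^3 - t, s^2 - t^2, s*t - t^2}; counting standard monomials gives mu = 4. Corank 1: A-series; mu = 4 gives A_4.

Type A4, Milnor number mu = 4.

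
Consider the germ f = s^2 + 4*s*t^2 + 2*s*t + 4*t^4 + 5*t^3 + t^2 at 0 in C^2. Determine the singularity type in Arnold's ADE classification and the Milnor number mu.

Type A_2, Milnor number mu = 2.

The Hessian of f at 0 has rank 1. Corank 1: A-series; mu = 2 gives A_2.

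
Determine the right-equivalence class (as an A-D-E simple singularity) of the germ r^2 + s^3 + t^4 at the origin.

E_{6}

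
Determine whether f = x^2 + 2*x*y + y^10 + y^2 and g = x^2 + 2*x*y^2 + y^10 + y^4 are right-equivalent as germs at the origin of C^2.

Yes.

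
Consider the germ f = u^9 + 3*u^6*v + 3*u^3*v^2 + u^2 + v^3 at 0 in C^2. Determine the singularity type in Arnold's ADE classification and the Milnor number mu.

Type A_{2}, Milnor number mu = 2.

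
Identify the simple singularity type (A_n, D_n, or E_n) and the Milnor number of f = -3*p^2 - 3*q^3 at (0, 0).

The Hessian of f at 0 is [[-6, 0], [0, 0]] with rank 1, so corank 1. A Groebner basis of the Jacobian ideal J(f) in C{p,q} is {q^2, p}; counting standard monomials gives mu = 2. Corank 1: A-series; mu = 2 gives A_2.

Type A_{2}, Milnor number mu = 2.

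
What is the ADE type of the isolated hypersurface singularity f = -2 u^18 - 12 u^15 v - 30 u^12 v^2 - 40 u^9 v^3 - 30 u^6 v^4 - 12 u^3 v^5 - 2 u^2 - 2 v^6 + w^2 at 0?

A_5

The Hessian of f at 0 has rank 2. Corank 1: A-series; mu = 5 gives A_5.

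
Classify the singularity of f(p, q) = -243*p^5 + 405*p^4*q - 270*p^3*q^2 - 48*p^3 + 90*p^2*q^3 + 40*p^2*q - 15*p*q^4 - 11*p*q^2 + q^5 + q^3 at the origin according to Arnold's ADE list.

The Hessian of f at 0 is [[0, 0], [0, 0]] with rank 0, so corank 2. A Groebner basis of the Jacobian ideal J(f) in C{p,q} is {1024*p*q/15 + q^4 - 256*q^2/15, p*q^2 - q^3/4, p^2 - 7*p*q/12 + q^2/12}; counting standard monomials gives mu = 6. Corank 2; j^3 = -(3*p - q)*(4*p - q)^2 has shape L^2 M (L != M), so D-series; mu = 6 gives D_6.

D_6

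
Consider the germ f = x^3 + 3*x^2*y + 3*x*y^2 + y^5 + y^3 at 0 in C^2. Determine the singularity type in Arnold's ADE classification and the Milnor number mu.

Type E_{8}, Milnor number mu = 8.

The Hessian of f at 0 has rank 0. Corank 2; j^3 = (x + y)^3 is a perfect cube, so E-series; the 5-jet and mu = 8 give E_8.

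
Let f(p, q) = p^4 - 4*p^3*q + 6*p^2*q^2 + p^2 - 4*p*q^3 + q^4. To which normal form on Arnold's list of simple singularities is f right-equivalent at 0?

A_{3}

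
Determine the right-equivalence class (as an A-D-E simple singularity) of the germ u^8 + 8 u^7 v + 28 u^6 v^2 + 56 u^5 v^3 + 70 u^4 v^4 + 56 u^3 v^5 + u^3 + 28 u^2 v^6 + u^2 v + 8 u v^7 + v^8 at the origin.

D_9

The Hessian of f at 0 has rank 0. Corank 2; j^3 = u^2*(u + v) has shape L^2 M (L != M), so D-series; mu = 9 gives D_9.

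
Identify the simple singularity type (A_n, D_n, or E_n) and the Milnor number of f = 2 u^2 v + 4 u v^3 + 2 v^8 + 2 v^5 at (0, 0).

The Hessian of f at 0 is [[0, 0], [0, 0]] with rank 0, so corank 2. A Groebner basis of the Jacobian ideal J(f) in C{u,v} is {u^4, u^3*v - u^2/8 - u*v^2/8, u^3 + u^2*v^2, u*v + v^3}; counting standard monomials gives mu = 9. Corank 2; j^3 = 2*u^2*v has shape L^2 M (L != M), so D-series; mu = 9 gives D_9.

Type D_9, Milnor number mu = 9.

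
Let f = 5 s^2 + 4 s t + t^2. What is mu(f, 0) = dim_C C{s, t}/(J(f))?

The Hessian of f at 0 has rank 2. Corank 0: nondegenerate Morse point, so A_1.

1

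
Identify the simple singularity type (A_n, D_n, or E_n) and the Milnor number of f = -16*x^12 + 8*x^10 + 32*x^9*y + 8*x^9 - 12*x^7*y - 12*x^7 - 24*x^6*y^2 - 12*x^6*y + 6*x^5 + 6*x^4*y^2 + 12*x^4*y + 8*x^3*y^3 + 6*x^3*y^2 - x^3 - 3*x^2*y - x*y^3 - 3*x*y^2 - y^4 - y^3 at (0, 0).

Type E_{7}, Milnor number mu = 7.

The Hessian of f at 0 has rank 0. Corank 2; j^3 = -(x + y)^3 is a perfect cube, so E-series; the 4-jet and mu = 7 give E_7.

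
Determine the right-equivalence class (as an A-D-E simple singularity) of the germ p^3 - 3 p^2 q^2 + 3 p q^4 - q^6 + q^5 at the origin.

E8

The Hessian of f at 0 has rank 0. Corank 2; j^3 = p^3 is a perfect cube, so E-series; the 5-jet and mu = 8 give E_8.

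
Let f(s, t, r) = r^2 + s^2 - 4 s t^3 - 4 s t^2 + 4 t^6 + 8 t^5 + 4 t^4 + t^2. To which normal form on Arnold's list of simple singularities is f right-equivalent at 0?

The Hessian of f at 0 has rank 3. Corank 0: nondegenerate Morse point, so A_1.

A_{1}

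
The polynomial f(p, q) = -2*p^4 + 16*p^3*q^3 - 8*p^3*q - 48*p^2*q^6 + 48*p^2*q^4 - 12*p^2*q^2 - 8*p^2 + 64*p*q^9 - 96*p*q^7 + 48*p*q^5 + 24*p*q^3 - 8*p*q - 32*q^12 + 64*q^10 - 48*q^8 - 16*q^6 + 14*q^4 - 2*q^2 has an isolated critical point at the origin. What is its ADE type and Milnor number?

The Hessian of f at 0 has rank 1. Corank 1: A-series; mu = 3 gives A_3.

Type A_3, Milnor number mu = 3.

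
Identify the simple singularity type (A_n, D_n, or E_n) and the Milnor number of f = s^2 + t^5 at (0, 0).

The Hessian of f at 0 has rank 1. Corank 1: A-series; mu = 4 gives A_4.

Type A_4, Milnor number mu = 4.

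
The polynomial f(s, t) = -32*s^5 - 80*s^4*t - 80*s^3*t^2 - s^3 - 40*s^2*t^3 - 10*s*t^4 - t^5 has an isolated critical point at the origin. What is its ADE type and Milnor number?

Type E_8, Milnor number mu = 8.

The Hessian of f at 0 has rank 0. Corank 2; j^3 = -s^3 is a perfect cube, so E-series; the 5-jet and mu = 8 give E_8.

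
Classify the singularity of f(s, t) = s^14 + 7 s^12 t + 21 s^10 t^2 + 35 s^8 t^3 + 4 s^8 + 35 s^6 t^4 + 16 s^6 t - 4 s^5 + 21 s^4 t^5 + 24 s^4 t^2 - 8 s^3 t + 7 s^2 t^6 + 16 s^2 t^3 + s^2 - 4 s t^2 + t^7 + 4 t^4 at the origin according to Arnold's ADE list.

The Hessian of f at 0 has rank 1. Corank 1: A-series; mu = 6 gives A_6.

A6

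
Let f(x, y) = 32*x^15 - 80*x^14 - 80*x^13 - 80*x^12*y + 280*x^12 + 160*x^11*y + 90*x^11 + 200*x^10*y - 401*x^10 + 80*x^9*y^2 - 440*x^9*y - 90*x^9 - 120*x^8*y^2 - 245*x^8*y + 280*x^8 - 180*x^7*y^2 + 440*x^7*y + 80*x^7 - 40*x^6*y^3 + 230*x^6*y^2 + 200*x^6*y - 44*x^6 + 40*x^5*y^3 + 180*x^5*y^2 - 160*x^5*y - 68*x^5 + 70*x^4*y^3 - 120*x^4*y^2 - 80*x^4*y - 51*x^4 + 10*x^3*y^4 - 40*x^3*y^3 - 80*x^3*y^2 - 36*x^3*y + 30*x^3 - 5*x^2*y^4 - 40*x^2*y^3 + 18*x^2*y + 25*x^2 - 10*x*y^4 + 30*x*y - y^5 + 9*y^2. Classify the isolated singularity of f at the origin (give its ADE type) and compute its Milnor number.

Type A_{4}, Milnor number mu = 4.

The Hessian of f at 0 has rank 1. Corank 1: A-series; mu = 4 gives A_4.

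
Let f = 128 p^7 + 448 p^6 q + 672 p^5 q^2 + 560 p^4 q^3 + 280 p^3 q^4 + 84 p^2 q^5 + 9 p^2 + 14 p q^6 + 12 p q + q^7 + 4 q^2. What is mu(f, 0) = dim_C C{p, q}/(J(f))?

6

The Hessian of f at 0 is [[18, 12], [12, 8]] with rank 1, so corank 1. A Groebner basis of the Jacobian ideal J(f) in C{p,q} is {q^6, p + 2*q/3}; counting standard monomials gives mu = 6. Corank 1: A-series; mu = 6 gives A_6.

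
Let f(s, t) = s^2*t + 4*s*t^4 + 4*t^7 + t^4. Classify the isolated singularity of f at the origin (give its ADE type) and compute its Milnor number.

Type D_{5}, Milnor number mu = 5.

The Hessian of f at 0 is [[0, 0], [0, 0]] with rank 0, so corank 2. A Groebner basis of the Jacobian ideal J(f) in C{s,t} is {s^3, s^2/4 + t^3, s*t}; counting standard monomials gives mu = 5. Corank 2; j^3 = s^2*t has shape L^2 M (L != M), so D-series; mu = 5 gives D_5.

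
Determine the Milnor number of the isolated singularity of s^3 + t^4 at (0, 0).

6

The Hessian of f at 0 is [[0, 0], [0, 0]] with rank 0, so corank 2. A Groebner basis of the Jacobian ideal J(f) in C{s,t} is {t^3, s^2}; counting standard monomials gives mu = 6. Corank 2; j^3 = s^3 is a perfect cube, so E-series; the 4-jet and mu = 6 give E_6.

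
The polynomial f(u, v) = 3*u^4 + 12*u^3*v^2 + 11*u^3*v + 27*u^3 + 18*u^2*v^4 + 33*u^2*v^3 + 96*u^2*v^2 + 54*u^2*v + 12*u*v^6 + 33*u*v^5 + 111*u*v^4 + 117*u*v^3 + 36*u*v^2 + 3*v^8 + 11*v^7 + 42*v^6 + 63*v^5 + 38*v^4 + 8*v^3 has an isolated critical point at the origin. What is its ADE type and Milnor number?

Type E7, Milnor number mu = 7.

The Hessian of f at 0 has rank 0. Corank 2; j^3 = (3*u + 2*v)^3 is a perfect cube, so E-series; the 4-jet and mu = 7 give E_7.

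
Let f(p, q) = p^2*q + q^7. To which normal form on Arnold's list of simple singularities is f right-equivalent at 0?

The Hessian of f at 0 is [[0, 0], [0, 0]] with rank 0, so corank 2. A Groebner basis of the Jacobian ideal J(f) in C{p,q} is {p^2/7 + q^6, p^3, p*q}; counting standard monomials gives mu = 8. Corank 2; j^3 = p^2*q has shape L^2 M (L != M), so D-series; mu = 8 gives D_8.

D8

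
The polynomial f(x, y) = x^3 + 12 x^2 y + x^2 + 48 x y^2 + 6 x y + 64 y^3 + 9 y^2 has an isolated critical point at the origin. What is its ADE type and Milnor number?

The Hessian of f at 0 has rank 1. Corank 1: A-series; mu = 2 gives A_2.

Type A_2, Milnor number mu = 2.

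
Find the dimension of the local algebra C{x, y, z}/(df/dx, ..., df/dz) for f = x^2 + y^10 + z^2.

The Hessian of f at 0 has rank 2. Corank 1: A-series; mu = 9 gives A_9.

9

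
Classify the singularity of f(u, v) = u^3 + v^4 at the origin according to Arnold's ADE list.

The Hessian of f at 0 has rank 0. Corank 2; j^3 = u^3 is a perfect cube, so E-series; the 4-jet and mu = 6 give E_6.

E6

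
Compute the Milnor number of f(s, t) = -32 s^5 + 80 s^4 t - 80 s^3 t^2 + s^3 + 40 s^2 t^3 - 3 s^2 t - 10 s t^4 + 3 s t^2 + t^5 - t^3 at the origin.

8

The Hessian of f at 0 has rank 0. Corank 2; j^3 = (s - t)^3 is a perfect cube, so E-series; the 5-jet and mu = 8 give E_8.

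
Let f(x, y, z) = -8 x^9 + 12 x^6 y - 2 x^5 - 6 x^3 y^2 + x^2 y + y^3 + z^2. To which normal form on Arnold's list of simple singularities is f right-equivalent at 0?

D_4

The Hessian of f at 0 is [[0, 0, 0], [0, 0, 0], [0, 0, 2]] with rank 1, so corank 2. A Groebner basis of the Jacobian ideal J(f) in C{x,y,z} is {y^3, x^2 + 3*y^2, x*y, z}; counting standard monomials gives mu = 4. Corank 2; j^3 = y*(x^2 + y^2) splits into three distinct lines over C (the quadratic factor has nonzero discriminant), so D_4.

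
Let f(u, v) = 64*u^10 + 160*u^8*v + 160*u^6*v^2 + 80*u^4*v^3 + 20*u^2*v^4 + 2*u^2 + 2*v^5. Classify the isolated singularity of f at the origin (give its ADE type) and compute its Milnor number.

Type A4, Milnor number mu = 4.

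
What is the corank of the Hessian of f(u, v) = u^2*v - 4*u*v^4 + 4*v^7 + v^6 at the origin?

2

The Hessian at 0 is [[0, 0], [0, 0]] of rank 0; hence corank 2.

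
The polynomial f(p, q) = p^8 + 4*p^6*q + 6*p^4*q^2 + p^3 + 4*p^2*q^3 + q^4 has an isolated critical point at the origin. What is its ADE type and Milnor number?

Type E_{6}, Milnor number mu = 6.

The Hessian of f at 0 is [[0, 0], [0, 0]] with rank 0, so corank 2. A Groebner basis of the Jacobian ideal J(f) in C{p,q} is {q^3, p^2}; counting standard monomials gives mu = 6. Corank 2; j^3 = p^3 is a perfect cube, so E-series; the 4-jet and mu = 6 give E_6.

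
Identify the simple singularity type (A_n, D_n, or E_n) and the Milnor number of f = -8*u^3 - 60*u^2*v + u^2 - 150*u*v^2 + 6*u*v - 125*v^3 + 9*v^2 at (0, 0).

The Hessian of f at 0 has rank 1. Corank 1: A-series; mu = 2 gives A_2.

Type A_2, Milnor number mu = 2.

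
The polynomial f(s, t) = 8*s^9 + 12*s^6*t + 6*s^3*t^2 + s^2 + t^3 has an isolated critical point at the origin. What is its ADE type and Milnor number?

Type A_2, Milnor number mu = 2.

The Hessian of f at 0 is [[2, 0], [0, 0]] with rank 1, so corank 1. A Groebner basis of the Jacobian ideal J(f) in C{s,t} is {t^2, s}; counting standard monomials gives mu = 2. Corank 1: A-series; mu = 2 gives A_2.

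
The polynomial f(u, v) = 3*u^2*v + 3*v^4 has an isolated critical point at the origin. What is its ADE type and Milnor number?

Type D_5, Milnor number mu = 5.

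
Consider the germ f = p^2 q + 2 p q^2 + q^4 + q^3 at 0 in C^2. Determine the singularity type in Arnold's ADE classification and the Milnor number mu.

Type D5, Milnor number mu = 5.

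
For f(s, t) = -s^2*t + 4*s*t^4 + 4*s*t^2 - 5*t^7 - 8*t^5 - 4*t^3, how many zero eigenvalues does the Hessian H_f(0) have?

2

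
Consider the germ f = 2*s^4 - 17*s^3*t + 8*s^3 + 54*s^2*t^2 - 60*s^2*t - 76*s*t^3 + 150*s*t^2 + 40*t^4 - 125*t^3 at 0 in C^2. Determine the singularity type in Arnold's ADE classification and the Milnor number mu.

Type E_7, Milnor number mu = 7.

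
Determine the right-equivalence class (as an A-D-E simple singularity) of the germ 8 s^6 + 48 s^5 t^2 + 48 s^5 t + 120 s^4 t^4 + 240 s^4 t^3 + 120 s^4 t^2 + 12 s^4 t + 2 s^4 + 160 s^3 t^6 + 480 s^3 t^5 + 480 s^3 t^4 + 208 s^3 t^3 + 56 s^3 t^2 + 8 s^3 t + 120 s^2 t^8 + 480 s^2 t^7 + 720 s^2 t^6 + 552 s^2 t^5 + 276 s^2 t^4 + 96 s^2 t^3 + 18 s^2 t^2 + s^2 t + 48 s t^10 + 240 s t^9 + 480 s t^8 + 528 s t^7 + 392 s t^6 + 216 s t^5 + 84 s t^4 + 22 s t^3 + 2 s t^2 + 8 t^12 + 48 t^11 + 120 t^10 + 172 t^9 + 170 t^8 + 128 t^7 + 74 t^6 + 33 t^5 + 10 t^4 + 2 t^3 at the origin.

D_{4}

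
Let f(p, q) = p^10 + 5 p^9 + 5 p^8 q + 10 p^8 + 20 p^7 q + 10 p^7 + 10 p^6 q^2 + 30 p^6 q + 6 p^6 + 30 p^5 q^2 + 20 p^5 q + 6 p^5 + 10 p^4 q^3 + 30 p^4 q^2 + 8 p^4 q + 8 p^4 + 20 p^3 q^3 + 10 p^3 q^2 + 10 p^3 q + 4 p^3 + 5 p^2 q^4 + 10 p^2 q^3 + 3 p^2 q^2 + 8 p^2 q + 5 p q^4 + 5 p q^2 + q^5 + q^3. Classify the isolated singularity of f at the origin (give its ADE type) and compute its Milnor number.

The Hessian of f at 0 has rank 0. Corank 2; j^3 = (p + q)*(2*p + q)^2 has shape L^2 M (L != M), so D-series; mu = 6 gives D_6.

Type D_{6}, Milnor number mu = 6.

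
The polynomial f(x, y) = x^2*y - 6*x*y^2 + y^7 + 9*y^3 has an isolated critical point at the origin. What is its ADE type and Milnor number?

Type D_{8}, Milnor number mu = 8.

The Hessian of f at 0 is [[0, 0], [0, 0]] with rank 0, so corank 2. A Groebner basis of the Jacobian ideal J(f) in C{x,y} is {x^2/7 + y^6 - 9*y^2/7, x^3 - 27*y^3, x*y - 3*y^2}; counting standard monomials gives mu = 8. Corank 2; j^3 = y*(x - 3*y)^2 has shape L^2 M (L != M), so D-series; mu = 8 gives D_8.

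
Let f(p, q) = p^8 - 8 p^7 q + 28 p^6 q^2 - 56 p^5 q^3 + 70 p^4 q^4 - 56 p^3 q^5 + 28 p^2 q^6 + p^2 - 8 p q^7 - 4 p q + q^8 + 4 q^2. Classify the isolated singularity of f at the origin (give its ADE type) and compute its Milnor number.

Type A7, Milnor number mu = 7.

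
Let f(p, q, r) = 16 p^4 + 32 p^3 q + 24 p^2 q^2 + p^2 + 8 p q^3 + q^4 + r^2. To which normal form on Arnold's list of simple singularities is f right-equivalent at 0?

A3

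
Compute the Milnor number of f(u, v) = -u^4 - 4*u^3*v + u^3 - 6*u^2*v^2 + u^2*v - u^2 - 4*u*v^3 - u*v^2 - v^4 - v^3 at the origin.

2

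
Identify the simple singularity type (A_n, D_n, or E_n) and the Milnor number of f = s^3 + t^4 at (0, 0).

Type E_6, Milnor number mu = 6.

The Hessian of f at 0 is [[0, 0], [0, 0]] with rank 0, so corank 2. A Groebner basis of the Jacobian ideal J(f) in C{s,t} is {t^3, s^2}; counting standard monomials gives mu = 6. Corank 2; j^3 = s^3 is a perfect cube, so E-series; the 4-jet and mu = 6 give E_6.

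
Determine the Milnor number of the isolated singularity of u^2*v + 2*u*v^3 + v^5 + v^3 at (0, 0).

4

The Hessian of f at 0 is [[0, 0], [0, 0]] with rank 0, so corank 2. A Groebner basis of the Jacobian ideal J(f) in C{u,v} is {v^3, u^2 + 3*v^2, u*v}; counting standard monomials gives mu = 4. Corank 2; j^3 = v*(u^2 + v^2) splits into three distinct lines over C (the quadratic factor has nonzero discriminant), so D_4.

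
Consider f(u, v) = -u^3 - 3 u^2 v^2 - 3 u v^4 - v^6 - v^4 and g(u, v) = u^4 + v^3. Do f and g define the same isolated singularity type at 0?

Yes.

The Hessian of f at 0 is [[0, 0], [0, 0]] with rank 0, so corank 2. A Groebner basis of the Jacobian ideal J(f) in C{u,v} is {u^3, u^2*v, u^2/2 + u*v^2, v^3}; counting standard monomials gives mu = 6. Corank 2; j^3 = -u^3 is a perfect cube, so E-series; the 4-jet and mu = 6 give E_6. The Hessian of g at 0 is [[0, 0], [0, 0]] with rank 0, so corank 2. A Groebner basis of the Jacobian ideal J(g) in C{u,v} is {u^3, v^2}; counting standard monomials gives mu = 6. Corank 2; j^3 = v^3 is a perfect cube, so E-series; the 4-jet and mu = 6 give E_6. Both have type E_6, hence right-equivalent.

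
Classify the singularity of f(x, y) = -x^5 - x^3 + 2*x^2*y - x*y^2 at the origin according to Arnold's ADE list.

D6

The Hessian of f at 0 has rank 0. Corank 2; j^3 = -x*(x - y)^2 has shape L^2 M (L != M), so D-series; mu = 6 gives D_6.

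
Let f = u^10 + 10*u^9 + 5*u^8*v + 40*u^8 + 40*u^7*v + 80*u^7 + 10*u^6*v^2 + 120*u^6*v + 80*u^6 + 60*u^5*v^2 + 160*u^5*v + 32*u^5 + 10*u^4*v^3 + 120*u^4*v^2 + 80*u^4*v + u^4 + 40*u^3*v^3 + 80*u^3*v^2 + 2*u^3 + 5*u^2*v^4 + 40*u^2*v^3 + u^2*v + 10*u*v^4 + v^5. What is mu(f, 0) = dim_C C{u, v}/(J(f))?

6

The Hessian of f at 0 has rank 0. Corank 2; j^3 = u^2*(2*u + v) has shape L^2 M (L != M), so D-series; mu = 6 gives D_6.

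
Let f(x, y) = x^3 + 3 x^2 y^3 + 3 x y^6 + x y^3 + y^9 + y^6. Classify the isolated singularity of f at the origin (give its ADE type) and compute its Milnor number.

The Hessian of f at 0 has rank 0. Corank 2; j^3 = x^3 is a perfect cube, so E-series; the 4-jet and mu = 7 give E_7.

Type E7, Milnor number mu = 7.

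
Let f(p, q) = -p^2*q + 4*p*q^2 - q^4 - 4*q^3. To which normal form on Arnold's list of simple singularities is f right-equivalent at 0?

D_5

The Hessian of f at 0 has rank 0. Corank 2; j^3 = -q*(p - 2*q)^2 has shape L^2 M (L != M), so D-series; mu = 5 gives D_5.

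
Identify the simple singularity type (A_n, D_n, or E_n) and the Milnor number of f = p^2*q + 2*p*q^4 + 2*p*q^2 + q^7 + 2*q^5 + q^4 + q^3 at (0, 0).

Type D_5, Milnor number mu = 5.

The Hessian of f at 0 has rank 0. Corank 2; j^3 = q*(p + q)^2 has shape L^2 M (L != M), so D-series; mu = 5 gives D_5.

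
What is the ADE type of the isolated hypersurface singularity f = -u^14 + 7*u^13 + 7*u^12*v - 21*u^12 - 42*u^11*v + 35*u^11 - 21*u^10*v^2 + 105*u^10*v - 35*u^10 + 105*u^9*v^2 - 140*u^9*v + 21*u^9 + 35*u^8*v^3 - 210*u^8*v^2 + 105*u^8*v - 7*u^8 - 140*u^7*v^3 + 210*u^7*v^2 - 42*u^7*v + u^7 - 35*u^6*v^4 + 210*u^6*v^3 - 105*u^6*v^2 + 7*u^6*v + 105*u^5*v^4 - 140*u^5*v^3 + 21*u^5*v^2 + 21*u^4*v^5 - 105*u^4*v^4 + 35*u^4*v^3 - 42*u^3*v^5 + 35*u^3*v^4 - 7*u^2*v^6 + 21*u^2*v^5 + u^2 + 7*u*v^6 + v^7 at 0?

A_6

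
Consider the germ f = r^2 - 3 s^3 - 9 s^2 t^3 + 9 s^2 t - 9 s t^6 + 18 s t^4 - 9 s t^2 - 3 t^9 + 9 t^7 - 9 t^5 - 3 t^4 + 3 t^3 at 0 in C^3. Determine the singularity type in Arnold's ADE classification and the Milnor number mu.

Type E_{6}, Milnor number mu = 6.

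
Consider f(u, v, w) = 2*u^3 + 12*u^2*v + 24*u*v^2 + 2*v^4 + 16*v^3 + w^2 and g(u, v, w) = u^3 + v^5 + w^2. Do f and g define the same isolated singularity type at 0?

No.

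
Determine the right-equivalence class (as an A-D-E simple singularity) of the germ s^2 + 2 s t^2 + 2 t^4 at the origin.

A_3

The Hessian of f at 0 is [[2, 0], [0, 0]] with rank 1, so corank 1. A Groebner basis of the Jacobian ideal J(f) in C{s,t} is {s^2, s*t, s + t^2}; counting standard monomials gives mu = 3. Corank 1: A-series; mu = 3 gives A_3.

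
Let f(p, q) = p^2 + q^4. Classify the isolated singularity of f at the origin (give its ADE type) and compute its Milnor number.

Type A_{3}, Milnor number mu = 3.

The Hessian of f at 0 is [[2, 0], [0, 0]] with rank 1, so corank 1. A Groebner basis of the Jacobian ideal J(f) in C{p,q} is {q^3, p}; counting standard monomials gives mu = 3. Corank 1: A-series; mu = 3 gives A_3.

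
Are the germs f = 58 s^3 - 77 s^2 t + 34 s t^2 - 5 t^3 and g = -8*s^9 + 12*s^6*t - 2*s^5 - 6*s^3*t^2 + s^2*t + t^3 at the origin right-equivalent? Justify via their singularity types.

Yes.

The Hessian of f at 0 is [[0, 0], [0, 0]] with rank 0, so corank 2. A Groebner basis of the Jacobian ideal J(f) in C{s,t} is {t^3, s^2 - t^2/13, s*t - 4*t^2/13}; counting standard monomials gives mu = 4. Corank 2; j^3 = (2*s - t)*(29*s^2 - 24*s*t + 5*t^2) splits into three distinct lines over C (the quadratic factor has nonzero discriminant), so D_4. The Hessian of g at 0 is [[0, 0], [0, 0]] with rank 0, so corank 2. A Groebner basis of the Jacobian ideal J(g) in C{s,t} is {t^3, s^2 + 3*t^2, s*t}; counting standard monomials gives mu = 4. Corank 2; j^3 = t*(s^2 + t^2) splits into three distinct lines over C (the quadratic factor has nonzero discriminant), so D_4. Both have type D_4, hence right-equivalent.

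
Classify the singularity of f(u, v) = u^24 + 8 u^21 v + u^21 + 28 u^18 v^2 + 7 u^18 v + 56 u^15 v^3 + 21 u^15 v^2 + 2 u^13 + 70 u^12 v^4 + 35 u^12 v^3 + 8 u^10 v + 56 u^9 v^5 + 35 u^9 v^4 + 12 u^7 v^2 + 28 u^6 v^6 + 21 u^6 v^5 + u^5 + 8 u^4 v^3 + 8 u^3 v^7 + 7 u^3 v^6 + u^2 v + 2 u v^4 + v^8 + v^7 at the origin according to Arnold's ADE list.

The Hessian of f at 0 is [[0, 0], [0, 0]] with rank 0, so corank 2. A Groebner basis of the Jacobian ideal J(f) in C{u,v} is {u^2*v^2, 8*u^2*v + u^2 + u*v^3, u*v + v^4, u^3}; counting standard monomials gives mu = 9. Corank 2; j^3 = u^2*v has shape L^2 M (L != M), so D-series; mu = 9 gives D_9.

D9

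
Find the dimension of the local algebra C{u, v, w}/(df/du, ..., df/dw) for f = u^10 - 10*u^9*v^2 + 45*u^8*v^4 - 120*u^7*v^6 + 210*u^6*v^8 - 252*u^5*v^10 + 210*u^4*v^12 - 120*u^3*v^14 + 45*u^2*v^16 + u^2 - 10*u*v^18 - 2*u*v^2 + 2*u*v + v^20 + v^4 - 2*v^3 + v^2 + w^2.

9

The Hessian of f at 0 is [[2, 2, 0], [2, 2, 0], [0, 0, 2]] with rank 2, so corank 1. A Groebner basis of the Jacobian ideal J(f) in C{u,v,w} is {u^5 - 10*u^4 - 30*u^3*v - 35*u^3 - 54*u^2*v - 23*u^2 - 27*u*v - 4*u - 4*v, u^4*v + 4*u^4 + 10*u^3*v + 10*u^3 + 15*u^2*v + 6*u^2 + 7*u*v + u + v, -u + v^2 - v, w}; counting standard monomials gives mu = 9. Corank 1: A-series; mu = 9 gives A_9.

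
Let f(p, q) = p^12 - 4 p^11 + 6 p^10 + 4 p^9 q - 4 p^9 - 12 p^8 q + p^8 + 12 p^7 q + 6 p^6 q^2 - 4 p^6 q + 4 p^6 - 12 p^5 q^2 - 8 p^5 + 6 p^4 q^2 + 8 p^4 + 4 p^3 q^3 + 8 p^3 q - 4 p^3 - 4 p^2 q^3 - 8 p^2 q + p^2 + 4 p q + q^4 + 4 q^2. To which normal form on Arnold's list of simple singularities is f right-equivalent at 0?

A_{3}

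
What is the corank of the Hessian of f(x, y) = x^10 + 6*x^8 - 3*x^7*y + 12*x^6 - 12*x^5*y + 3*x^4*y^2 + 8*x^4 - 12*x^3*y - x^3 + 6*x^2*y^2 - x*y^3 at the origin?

The Hessian at 0 is [[0, 0], [0, 0]] of rank 0; hence corank 2.

2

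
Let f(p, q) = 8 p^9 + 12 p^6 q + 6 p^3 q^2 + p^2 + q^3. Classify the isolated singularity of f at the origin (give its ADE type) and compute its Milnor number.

Type A2, Milnor number mu = 2.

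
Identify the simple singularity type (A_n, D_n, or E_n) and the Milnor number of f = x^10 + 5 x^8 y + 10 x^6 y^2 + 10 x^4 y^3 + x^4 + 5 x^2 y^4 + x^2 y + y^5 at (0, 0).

Type D_{6}, Milnor number mu = 6.

The Hessian of f at 0 is [[0, 0], [0, 0]] with rank 0, so corank 2. A Groebner basis of the Jacobian ideal J(f) in C{x,y} is {x^2/5 + y^4, x^3, x*y}; counting standard monomials gives mu = 6. Corank 2; j^3 = x^2*y has shape L^2 M (L != M), so D-series; mu = 6 gives D_6.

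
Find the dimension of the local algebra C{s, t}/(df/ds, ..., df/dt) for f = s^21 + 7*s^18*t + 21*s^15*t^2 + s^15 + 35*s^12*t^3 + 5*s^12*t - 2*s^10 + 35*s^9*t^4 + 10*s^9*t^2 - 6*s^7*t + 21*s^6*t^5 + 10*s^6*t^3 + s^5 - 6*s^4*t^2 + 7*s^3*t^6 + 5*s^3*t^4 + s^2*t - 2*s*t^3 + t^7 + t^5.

The Hessian of f at 0 is [[0, 0], [0, 0]] with rank 0, so corank 2. A Groebner basis of the Jacobian ideal J(f) in C{s,t} is {s^2*t^2 + s^2/7 - s*t^2/7, s^3 + s^2/7 - s*t^2/7, -s*t + t^3}; counting standard monomials gives mu = 8. Corank 2; j^3 = s^2*t has shape L^2 M (L != M), so D-series; mu = 8 gives D_8.

8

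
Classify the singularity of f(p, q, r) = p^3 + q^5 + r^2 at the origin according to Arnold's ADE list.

E_{8}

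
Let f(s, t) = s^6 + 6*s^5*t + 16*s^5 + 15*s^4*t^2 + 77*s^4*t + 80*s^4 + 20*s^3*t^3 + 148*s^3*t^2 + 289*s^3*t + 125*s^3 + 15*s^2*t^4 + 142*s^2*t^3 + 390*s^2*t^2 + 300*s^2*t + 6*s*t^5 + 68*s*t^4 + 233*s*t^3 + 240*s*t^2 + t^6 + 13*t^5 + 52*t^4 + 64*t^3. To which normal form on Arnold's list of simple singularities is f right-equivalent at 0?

E7

The Hessian of f at 0 has rank 0. Corank 2; j^3 = (5*s + 4*t)^3 is a perfect cube, so E-series; the 4-jet and mu = 7 give E_7.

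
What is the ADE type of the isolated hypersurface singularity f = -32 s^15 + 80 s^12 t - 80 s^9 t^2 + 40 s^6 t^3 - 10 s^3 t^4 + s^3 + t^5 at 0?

E_8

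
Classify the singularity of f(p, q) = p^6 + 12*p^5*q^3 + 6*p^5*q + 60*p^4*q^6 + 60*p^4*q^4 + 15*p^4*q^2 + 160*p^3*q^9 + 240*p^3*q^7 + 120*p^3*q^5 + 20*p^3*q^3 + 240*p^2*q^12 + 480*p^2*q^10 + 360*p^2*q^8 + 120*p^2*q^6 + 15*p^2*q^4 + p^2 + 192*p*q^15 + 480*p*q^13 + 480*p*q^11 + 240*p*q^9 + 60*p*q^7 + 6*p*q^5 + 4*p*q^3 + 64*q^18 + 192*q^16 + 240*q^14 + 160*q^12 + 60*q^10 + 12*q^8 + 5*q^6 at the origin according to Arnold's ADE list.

A_5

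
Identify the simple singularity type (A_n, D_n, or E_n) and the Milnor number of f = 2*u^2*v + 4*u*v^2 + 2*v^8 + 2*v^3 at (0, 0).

The Hessian of f at 0 is [[0, 0], [0, 0]] with rank 0, so corank 2. A Groebner basis of the Jacobian ideal J(f) in C{u,v} is {u^2/8 + v^7 - v^2/8, u^3 + v^3, u*v + v^2}; counting standard monomials gives mu = 9. Corank 2; j^3 = 2*v*(u + v)^2 has shape L^2 M (L != M), so D-series; mu = 9 gives D_9.

Type D_9, Milnor number mu = 9.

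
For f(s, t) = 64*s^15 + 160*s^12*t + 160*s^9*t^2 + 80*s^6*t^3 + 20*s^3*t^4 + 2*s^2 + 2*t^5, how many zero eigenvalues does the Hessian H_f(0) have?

1

Hessian at 0 has rank 1.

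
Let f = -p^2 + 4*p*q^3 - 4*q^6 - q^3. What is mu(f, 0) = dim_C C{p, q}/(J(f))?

2

The Hessian of f at 0 has rank 1. Corank 1: A-series; mu = 2 gives A_2.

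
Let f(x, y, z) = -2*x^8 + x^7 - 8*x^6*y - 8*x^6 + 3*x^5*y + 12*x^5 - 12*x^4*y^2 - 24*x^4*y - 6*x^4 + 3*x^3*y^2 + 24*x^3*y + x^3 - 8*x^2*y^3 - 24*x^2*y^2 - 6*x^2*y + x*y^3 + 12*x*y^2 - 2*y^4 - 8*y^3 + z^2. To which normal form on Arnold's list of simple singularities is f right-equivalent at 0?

The Hessian of f at 0 is [[0, 0, 0], [0, 0, 0], [0, 0, 2]] with rank 1, so corank 2. A Groebner basis of the Jacobian ideal J(f) in C{x,y,z} is {-3*x^2/164 + 3*x*y/41 + y^4 - y^3/164 - 3*y^2/41, x^3 - 141*x^2/82 + 282*x*y/41 - 703*y^3/82 - 282*y^2/41, x^2*y - 95*x^2/164 + 95*x*y/41 - 2063*y^3/492 - 95*y^2/41, -6*x^2/41 + x*y^2 + 24*x*y/41 - 84*y^3/41 - 24*y^2/41, z}; counting standard monomials gives mu = 7. Corank 2; j^3 = (x - 2*y)^3 is a perfect cube, so E-series; the 4-jet and mu = 7 give E_7.

E7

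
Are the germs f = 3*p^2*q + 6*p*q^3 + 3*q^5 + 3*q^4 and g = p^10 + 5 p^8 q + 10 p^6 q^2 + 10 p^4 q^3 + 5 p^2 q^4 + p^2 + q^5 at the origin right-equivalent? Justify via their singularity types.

The Hessian of f at 0 has rank 0. Corank 2; j^3 = 3*p^2*q has shape L^2 M (L != M), so D-series; mu = 5 gives D_5. The Hessian of g at 0 has rank 1. Corank 1: A-series; mu = 4 gives A_4. f is D_5 but g is A_4, hence not right-equivalent.

No.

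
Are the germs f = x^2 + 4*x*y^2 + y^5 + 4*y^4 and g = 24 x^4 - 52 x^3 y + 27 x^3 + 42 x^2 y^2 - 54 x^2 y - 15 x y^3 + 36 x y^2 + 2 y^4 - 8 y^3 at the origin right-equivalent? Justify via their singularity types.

No.

The Hessian of f at 0 is [[2, 0], [0, 0]] with rank 1, so corank 1. A Groebner basis of the Jacobian ideal J(f) in C{x,y} is {x^2, x/2 + y^2}; counting standard monomials gives mu = 4. Corank 1: A-series; mu = 4 gives A_4. The Hessian of g at 0 is [[0, 0], [0, 0]] with rank 0, so corank 2. A Groebner basis of the Jacobian ideal J(g) in C{x,y} is {19683*x^2/4 - 6561*x*y + y^4 + 27*y^3/4 + 2187*y^2, x^3 + 189*x^2/2 - 126*x*y - y^3/6 + 42*y^2, x^2*y + 405*x^2/4 - 135*x*y - 11*y^3/36 + 45*y^2, 81*x^2 + x*y^2 - 108*x*y - 5*y^3/9 + 36*y^2}; counting standard monomials gives mu = 7. Corank 2; j^3 = (3*x - 2*y)^3 is a perfect cube, so E-series; the 4-jet and mu = 7 give E_7. f is A_4 but g is E_7, hence not right-equivalent.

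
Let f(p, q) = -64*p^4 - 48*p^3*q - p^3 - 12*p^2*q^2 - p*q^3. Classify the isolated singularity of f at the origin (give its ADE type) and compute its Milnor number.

The Hessian of f at 0 is [[0, 0], [0, 0]] with rank 0, so corank 2. A Groebner basis of the Jacobian ideal J(f) in C{p,q} is {3*p^2/16 + q^4 + q^3/16, p^3, p^2*q - p^2/16 - q^3/48, p^2/2 + p*q^2 + q^3/6}; counting standard monomials gives mu = 7. Corank 2; j^3 = -p^3 is a perfect cube, so E-series; the 4-jet and mu = 7 give E_7.

Type E_{7}, Milnor number mu = 7.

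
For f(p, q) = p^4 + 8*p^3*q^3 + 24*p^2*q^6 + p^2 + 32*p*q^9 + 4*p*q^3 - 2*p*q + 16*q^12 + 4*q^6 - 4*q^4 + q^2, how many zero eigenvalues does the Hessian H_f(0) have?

1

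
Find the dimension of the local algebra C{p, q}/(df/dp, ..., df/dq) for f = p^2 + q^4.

3

The Hessian of f at 0 is [[2, 0], [0, 0]] with rank 1, so corank 1. A Groebner basis of the Jacobian ideal J(f) in C{p,q} is {q^3, p}; counting standard monomials gives mu = 3. Corank 1: A-series; mu = 3 gives A_3.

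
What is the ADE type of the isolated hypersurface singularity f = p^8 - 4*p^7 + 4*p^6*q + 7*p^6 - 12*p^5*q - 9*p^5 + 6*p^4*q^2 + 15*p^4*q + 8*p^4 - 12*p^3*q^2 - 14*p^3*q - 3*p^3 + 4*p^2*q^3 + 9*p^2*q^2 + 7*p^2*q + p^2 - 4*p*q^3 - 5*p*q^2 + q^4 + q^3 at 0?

The Hessian of f at 0 has rank 1. Corank 1: A-series; mu = 2 gives A_2.

A_2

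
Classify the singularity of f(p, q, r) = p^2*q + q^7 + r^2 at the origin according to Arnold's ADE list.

D_8

The Hessian of f at 0 has rank 1. Corank 2; j^3 = p^2*q has shape L^2 M (L != M), so D-series; mu = 8 gives D_8.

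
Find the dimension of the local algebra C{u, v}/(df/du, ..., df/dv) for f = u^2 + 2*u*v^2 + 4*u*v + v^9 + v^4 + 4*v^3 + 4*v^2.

The Hessian of f at 0 is [[2, 4], [4, 8]] with rank 1, so corank 1. A Groebner basis of the Jacobian ideal J(f) in C{u,v} is {u^4 + 8*u^3*v - 24*u^3 - 80*u^2*v + 80*u^2 + 192*u*v - 64*u - 128*v, u + v^2 + 2*v}; counting standard monomials gives mu = 8. Corank 1: A-series; mu = 8 gives A_8.

8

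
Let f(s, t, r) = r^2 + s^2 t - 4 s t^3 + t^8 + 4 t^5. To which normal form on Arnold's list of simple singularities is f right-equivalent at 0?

The Hessian of f at 0 has rank 1. Corank 2; j^3 = s^2*t has shape L^2 M (L != M), so D-series; mu = 9 gives D_9.

D_9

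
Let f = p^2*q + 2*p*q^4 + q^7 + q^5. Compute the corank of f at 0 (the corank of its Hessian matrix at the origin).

2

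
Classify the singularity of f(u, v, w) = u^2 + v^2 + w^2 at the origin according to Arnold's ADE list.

A_{1}

The Hessian of f at 0 has rank 3. Corank 0: nondegenerate Morse point, so A_1.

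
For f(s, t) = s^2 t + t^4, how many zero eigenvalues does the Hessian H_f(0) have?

Hessian at 0 has rank 0.

2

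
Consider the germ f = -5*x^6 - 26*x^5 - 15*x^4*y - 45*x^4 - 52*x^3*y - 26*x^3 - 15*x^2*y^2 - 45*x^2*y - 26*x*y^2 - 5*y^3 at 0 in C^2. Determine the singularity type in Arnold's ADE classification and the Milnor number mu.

The Hessian of f at 0 is [[0, 0], [0, 0]] with rank 0, so corank 2. A Groebner basis of the Jacobian ideal J(f) in C{x,y} is {y^3, x^2 + y^2/3, x*y}; counting standard monomials gives mu = 4. Corank 2; j^3 = -(2*x + y)*(13*x^2 + 16*x*y + 5*y^2) splits into three distinct lines over C (the quadratic factor has nonzero discriminant), so D_4.

Type D_{4}, Milnor number mu = 4.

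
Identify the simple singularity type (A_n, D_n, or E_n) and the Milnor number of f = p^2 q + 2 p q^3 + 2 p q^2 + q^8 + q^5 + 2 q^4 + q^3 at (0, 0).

The Hessian of f at 0 has rank 0. Corank 2; j^3 = q*(p + q)^2 has shape L^2 M (L != M), so D-series; mu = 9 gives D_9.

Type D_{9}, Milnor number mu = 9.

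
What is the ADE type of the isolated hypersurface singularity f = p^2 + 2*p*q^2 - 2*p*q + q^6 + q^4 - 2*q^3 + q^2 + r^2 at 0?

The Hessian of f at 0 has rank 2. Corank 1: A-series; mu = 5 gives A_5.

A_{5}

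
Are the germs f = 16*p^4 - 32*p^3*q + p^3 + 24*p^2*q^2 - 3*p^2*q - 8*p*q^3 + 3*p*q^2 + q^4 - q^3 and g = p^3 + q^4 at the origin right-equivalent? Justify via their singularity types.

The Hessian of f at 0 is [[0, 0], [0, 0]] with rank 0, so corank 2. A Groebner basis of the Jacobian ideal J(f) in C{p,q} is {q^4, p*q^2 - 5*q^3/6, p^2 - 2*p*q + q^2}; counting standard monomials gives mu = 6. Corank 2; j^3 = (p - q)^3 is a perfect cube, so E-series; the 4-jet and mu = 6 give E_6. The Hessian of g at 0 is [[0, 0], [0, 0]] with rank 0, so corank 2. A Groebner basis of the Jacobian ideal J(g) in C{p,q} is {q^3, p^2}; counting standard monomials gives mu = 6. Corank 2; j^3 = p^3 is a perfect cube, so E-series; the 4-jet and mu = 6 give E_6. Both have type E_6, hence right-equivalent.

Yes.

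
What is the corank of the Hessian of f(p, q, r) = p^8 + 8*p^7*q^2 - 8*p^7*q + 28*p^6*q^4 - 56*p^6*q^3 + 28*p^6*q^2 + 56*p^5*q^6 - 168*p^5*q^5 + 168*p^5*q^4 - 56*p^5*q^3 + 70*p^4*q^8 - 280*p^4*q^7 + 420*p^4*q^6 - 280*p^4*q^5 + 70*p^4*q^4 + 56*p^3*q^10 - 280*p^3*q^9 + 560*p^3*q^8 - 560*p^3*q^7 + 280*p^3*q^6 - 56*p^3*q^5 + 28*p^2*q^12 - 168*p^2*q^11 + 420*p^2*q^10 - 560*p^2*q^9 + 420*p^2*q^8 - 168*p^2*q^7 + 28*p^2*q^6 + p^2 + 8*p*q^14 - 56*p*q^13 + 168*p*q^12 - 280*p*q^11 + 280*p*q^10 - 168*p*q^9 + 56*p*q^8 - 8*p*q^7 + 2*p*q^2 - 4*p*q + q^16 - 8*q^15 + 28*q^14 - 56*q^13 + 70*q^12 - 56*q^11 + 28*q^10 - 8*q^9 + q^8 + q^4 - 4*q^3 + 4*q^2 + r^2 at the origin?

1

Hessian at 0 has rank 2.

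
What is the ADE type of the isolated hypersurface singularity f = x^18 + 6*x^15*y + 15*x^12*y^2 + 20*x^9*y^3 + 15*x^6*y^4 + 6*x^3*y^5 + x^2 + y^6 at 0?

A_5

The Hessian of f at 0 is [[2, 0], [0, 0]] with rank 1, so corank 1. A Groebner basis of the Jacobian ideal J(f) in C{x,y} is {y^5, x}; counting standard monomials gives mu = 5. Corank 1: A-series; mu = 5 gives A_5.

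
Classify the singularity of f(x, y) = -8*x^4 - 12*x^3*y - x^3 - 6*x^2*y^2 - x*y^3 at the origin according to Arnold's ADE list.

The Hessian of f at 0 is [[0, 0], [0, 0]] with rank 0, so corank 2. A Groebner basis of the Jacobian ideal J(f) in C{x,y} is {3*x^2/4 + y^4 + y^3/4, x^3, x^2*y - x^2/4 - y^3/12, x^2 + x*y^2 + y^3/3}; counting standard monomials gives mu = 7. Corank 2; j^3 = -x^3 is a perfect cube, so E-series; the 4-jet and mu = 7 give E_7.

E7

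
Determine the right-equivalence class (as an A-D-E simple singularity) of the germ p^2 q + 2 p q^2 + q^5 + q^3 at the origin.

D6

The Hessian of f at 0 has rank 0. Corank 2; j^3 = q*(p + q)^2 has shape L^2 M (L != M), so D-series; mu = 6 gives D_6.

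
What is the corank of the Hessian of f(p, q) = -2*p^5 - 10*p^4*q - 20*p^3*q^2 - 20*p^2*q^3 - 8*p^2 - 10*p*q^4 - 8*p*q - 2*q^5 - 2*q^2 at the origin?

1

The Hessian at 0 is [[-16, -8], [-8, -4]] of rank 1; hence corank 1.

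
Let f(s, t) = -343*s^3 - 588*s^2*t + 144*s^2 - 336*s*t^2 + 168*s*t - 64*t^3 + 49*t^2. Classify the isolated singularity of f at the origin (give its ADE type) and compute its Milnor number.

The Hessian of f at 0 has rank 1. Corank 1: A-series; mu = 2 gives A_2.

Type A_{2}, Milnor number mu = 2.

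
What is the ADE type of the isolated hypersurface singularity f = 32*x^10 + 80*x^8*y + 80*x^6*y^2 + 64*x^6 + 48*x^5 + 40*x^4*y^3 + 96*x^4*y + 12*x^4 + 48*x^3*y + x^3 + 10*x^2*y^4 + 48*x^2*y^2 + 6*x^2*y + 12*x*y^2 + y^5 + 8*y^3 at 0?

E_{8}

The Hessian of f at 0 has rank 0. Corank 2; j^3 = (x + 2*y)^3 is a perfect cube, so E-series; the 5-jet and mu = 8 give E_8.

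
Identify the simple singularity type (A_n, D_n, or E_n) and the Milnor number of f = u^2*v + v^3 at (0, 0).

Type D_{4}, Milnor number mu = 4.

The Hessian of f at 0 is [[0, 0], [0, 0]] with rank 0, so corank 2. A Groebner basis of the Jacobian ideal J(f) in C{u,v} is {v^3, u^2 + 3*v^2, u*v}; counting standard monomials gives mu = 4. Corank 2; j^3 = v*(u^2 + v^2) splits into three distinct lines over C (the quadratic factor has nonzero discriminant), so D_4.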